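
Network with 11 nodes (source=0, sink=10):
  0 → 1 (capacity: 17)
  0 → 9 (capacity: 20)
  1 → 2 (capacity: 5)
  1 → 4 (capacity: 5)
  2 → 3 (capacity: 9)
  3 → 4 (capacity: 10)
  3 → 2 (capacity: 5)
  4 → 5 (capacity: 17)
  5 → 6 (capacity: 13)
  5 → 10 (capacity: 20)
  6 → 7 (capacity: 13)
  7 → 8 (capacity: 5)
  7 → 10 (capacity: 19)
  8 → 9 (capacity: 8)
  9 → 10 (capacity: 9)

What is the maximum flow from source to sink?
Maximum flow = 19

Max flow: 19

Flow assignment:
  0 → 1: 10/17
  0 → 9: 9/20
  1 → 2: 5/5
  1 → 4: 5/5
  2 → 3: 5/9
  3 → 4: 5/10
  4 → 5: 10/17
  5 → 10: 10/20
  9 → 10: 9/9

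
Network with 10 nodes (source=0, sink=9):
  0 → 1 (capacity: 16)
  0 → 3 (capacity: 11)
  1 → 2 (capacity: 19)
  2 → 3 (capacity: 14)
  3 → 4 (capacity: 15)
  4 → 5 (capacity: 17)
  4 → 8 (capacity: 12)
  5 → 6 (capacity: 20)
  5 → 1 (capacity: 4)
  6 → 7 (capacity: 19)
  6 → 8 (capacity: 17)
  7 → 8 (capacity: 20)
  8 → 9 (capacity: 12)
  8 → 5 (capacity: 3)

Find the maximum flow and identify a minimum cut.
Max flow = 12, Min cut edges: (8,9)

Maximum flow: 12
Minimum cut: (8,9)
Partition: S = [0, 1, 2, 3, 4, 5, 6, 7, 8], T = [9]

Max-flow min-cut theorem verified: both equal 12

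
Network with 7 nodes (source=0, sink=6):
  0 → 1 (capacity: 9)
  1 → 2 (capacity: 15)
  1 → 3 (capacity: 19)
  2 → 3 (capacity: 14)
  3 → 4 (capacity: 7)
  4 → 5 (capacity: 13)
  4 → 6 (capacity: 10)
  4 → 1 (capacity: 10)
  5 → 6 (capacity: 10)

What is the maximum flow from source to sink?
Maximum flow = 7

Max flow: 7

Flow assignment:
  0 → 1: 7/9
  1 → 3: 7/19
  3 → 4: 7/7
  4 → 6: 7/10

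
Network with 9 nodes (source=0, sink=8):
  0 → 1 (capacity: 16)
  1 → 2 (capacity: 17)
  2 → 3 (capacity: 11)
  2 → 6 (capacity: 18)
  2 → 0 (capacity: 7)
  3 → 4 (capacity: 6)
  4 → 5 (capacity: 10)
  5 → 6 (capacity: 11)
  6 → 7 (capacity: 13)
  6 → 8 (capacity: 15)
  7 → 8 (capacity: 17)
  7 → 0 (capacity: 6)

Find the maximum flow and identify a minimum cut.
Max flow = 16, Min cut edges: (0,1)

Maximum flow: 16
Minimum cut: (0,1)
Partition: S = [0], T = [1, 2, 3, 4, 5, 6, 7, 8]

Max-flow min-cut theorem verified: both equal 16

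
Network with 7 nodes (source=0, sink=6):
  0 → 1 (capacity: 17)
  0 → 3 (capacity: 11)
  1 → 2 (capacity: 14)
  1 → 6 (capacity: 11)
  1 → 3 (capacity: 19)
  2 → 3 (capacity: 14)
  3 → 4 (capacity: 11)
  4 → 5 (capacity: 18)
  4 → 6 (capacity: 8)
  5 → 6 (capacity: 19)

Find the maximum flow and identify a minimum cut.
Max flow = 22, Min cut edges: (1,6), (3,4)

Maximum flow: 22
Minimum cut: (1,6), (3,4)
Partition: S = [0, 1, 2, 3], T = [4, 5, 6]

Max-flow min-cut theorem verified: both equal 22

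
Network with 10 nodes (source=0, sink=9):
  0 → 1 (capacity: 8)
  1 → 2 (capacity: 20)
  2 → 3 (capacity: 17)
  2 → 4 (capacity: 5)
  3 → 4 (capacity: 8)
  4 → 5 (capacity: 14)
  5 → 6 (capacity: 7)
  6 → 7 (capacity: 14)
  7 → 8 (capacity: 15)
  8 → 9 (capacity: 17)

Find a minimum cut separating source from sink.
Min cut value = 7, edges: (5,6)

Min cut value: 7
Partition: S = [0, 1, 2, 3, 4, 5], T = [6, 7, 8, 9]
Cut edges: (5,6)

By max-flow min-cut theorem, max flow = min cut = 7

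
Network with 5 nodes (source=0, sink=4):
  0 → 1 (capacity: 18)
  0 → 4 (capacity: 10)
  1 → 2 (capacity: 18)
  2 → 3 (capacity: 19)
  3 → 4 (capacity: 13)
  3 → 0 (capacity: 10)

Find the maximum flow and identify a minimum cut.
Max flow = 23, Min cut edges: (0,4), (3,4)

Maximum flow: 23
Minimum cut: (0,4), (3,4)
Partition: S = [0, 1, 2, 3], T = [4]

Max-flow min-cut theorem verified: both equal 23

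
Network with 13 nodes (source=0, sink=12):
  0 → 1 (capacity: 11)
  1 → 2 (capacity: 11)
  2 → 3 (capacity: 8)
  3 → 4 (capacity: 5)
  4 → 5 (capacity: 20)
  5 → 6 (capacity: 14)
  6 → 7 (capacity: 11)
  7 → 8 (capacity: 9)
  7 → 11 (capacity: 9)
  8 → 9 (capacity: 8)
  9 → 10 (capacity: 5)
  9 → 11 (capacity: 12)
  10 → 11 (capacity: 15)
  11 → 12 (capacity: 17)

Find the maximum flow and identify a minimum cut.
Max flow = 5, Min cut edges: (3,4)

Maximum flow: 5
Minimum cut: (3,4)
Partition: S = [0, 1, 2, 3], T = [4, 5, 6, 7, 8, 9, 10, 11, 12]

Max-flow min-cut theorem verified: both equal 5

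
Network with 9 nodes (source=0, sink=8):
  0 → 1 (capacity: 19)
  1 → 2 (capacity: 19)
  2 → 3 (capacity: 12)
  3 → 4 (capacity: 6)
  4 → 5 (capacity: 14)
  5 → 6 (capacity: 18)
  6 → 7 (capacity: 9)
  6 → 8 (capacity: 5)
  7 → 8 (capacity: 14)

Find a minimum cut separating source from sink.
Min cut value = 6, edges: (3,4)

Min cut value: 6
Partition: S = [0, 1, 2, 3], T = [4, 5, 6, 7, 8]
Cut edges: (3,4)

By max-flow min-cut theorem, max flow = min cut = 6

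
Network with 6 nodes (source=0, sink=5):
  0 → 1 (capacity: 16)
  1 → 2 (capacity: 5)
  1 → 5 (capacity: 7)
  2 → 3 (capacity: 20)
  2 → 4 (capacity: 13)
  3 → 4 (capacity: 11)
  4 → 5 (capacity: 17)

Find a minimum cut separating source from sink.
Min cut value = 12, edges: (1,2), (1,5)

Min cut value: 12
Partition: S = [0, 1], T = [2, 3, 4, 5]
Cut edges: (1,2), (1,5)

By max-flow min-cut theorem, max flow = min cut = 12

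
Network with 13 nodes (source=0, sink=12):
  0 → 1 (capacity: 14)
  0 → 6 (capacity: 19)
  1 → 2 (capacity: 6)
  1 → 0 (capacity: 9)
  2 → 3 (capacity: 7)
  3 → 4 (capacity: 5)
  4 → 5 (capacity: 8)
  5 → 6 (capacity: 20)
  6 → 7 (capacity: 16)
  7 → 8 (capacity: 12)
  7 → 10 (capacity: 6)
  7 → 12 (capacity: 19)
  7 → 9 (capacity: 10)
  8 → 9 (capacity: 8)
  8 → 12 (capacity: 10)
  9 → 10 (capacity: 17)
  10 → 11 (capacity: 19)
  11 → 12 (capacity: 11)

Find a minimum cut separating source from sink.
Min cut value = 16, edges: (6,7)

Min cut value: 16
Partition: S = [0, 1, 2, 3, 4, 5, 6], T = [7, 8, 9, 10, 11, 12]
Cut edges: (6,7)

By max-flow min-cut theorem, max flow = min cut = 16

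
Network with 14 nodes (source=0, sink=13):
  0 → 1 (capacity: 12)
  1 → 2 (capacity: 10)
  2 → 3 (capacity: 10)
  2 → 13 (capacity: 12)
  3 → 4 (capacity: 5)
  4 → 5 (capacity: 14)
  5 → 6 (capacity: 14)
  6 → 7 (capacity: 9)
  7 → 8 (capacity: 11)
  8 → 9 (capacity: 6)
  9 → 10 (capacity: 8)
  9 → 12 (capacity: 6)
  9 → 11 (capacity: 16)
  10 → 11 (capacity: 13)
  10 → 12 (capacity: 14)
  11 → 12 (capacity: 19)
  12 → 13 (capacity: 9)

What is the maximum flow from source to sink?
Maximum flow = 10

Max flow: 10

Flow assignment:
  0 → 1: 10/12
  1 → 2: 10/10
  2 → 13: 10/12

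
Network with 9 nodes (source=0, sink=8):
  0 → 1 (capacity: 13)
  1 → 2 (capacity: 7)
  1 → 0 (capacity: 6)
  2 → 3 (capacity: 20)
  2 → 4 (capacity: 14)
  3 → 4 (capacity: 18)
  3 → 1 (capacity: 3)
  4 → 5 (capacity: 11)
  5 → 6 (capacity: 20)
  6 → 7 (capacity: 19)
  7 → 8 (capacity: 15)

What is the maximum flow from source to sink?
Maximum flow = 7

Max flow: 7

Flow assignment:
  0 → 1: 7/13
  1 → 2: 7/7
  2 → 4: 7/14
  4 → 5: 7/11
  5 → 6: 7/20
  6 → 7: 7/19
  7 → 8: 7/15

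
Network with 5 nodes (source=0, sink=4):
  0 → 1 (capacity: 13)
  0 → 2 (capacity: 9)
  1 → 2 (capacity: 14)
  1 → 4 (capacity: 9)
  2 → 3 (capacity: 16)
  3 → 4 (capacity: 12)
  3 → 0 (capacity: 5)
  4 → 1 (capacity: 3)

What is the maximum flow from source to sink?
Maximum flow = 21

Max flow: 21

Flow assignment:
  0 → 1: 13/13
  0 → 2: 8/9
  1 → 2: 4/14
  1 → 4: 9/9
  2 → 3: 12/16
  3 → 4: 12/12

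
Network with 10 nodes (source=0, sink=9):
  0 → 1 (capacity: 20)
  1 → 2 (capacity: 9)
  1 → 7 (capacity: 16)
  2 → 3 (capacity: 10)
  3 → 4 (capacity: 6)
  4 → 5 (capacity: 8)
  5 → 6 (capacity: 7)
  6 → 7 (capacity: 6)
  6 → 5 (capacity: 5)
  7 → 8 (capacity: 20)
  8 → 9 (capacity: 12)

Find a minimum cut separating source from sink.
Min cut value = 12, edges: (8,9)

Min cut value: 12
Partition: S = [0, 1, 2, 3, 4, 5, 6, 7, 8], T = [9]
Cut edges: (8,9)

By max-flow min-cut theorem, max flow = min cut = 12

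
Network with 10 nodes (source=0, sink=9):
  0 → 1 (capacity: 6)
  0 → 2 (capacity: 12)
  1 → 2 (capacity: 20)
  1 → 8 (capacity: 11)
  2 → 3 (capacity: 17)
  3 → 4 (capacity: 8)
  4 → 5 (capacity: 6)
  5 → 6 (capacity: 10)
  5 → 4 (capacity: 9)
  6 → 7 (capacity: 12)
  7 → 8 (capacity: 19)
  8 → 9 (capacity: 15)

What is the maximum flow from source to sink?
Maximum flow = 12

Max flow: 12

Flow assignment:
  0 → 1: 6/6
  0 → 2: 6/12
  1 → 8: 6/11
  2 → 3: 6/17
  3 → 4: 6/8
  4 → 5: 6/6
  5 → 6: 6/10
  6 → 7: 6/12
  7 → 8: 6/19
  8 → 9: 12/15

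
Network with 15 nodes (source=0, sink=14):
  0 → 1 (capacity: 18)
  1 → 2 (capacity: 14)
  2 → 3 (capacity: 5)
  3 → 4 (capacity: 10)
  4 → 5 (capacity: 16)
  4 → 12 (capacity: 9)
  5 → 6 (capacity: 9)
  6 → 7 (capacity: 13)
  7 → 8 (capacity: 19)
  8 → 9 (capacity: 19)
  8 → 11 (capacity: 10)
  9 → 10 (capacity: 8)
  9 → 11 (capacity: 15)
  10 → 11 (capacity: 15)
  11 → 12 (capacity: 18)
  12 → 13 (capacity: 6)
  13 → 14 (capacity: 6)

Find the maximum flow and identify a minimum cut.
Max flow = 5, Min cut edges: (2,3)

Maximum flow: 5
Minimum cut: (2,3)
Partition: S = [0, 1, 2], T = [3, 4, 5, 6, 7, 8, 9, 10, 11, 12, 13, 14]

Max-flow min-cut theorem verified: both equal 5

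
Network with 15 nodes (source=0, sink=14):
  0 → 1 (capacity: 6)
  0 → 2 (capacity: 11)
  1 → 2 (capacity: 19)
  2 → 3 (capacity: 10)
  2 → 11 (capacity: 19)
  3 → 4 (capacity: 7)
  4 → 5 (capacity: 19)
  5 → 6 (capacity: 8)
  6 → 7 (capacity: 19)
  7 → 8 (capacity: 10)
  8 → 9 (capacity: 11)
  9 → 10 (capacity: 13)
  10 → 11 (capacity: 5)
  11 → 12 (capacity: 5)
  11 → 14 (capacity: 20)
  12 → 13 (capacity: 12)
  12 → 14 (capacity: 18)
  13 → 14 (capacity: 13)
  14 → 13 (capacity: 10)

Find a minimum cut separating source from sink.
Min cut value = 17, edges: (0,1), (0,2)

Min cut value: 17
Partition: S = [0], T = [1, 2, 3, 4, 5, 6, 7, 8, 9, 10, 11, 12, 13, 14]
Cut edges: (0,1), (0,2)

By max-flow min-cut theorem, max flow = min cut = 17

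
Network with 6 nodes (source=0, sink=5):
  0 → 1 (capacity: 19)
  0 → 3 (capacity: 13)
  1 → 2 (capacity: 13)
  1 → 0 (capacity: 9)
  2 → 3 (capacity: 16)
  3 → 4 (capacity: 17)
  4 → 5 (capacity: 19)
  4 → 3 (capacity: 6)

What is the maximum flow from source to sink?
Maximum flow = 17

Max flow: 17

Flow assignment:
  0 → 1: 13/19
  0 → 3: 4/13
  1 → 2: 13/13
  2 → 3: 13/16
  3 → 4: 17/17
  4 → 5: 17/19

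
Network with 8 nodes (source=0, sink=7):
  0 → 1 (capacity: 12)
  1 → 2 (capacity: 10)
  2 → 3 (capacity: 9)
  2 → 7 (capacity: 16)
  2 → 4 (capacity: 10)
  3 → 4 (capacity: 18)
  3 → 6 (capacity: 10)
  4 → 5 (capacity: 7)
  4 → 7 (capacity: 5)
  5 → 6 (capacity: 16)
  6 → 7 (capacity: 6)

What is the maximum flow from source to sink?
Maximum flow = 10

Max flow: 10

Flow assignment:
  0 → 1: 10/12
  1 → 2: 10/10
  2 → 7: 10/16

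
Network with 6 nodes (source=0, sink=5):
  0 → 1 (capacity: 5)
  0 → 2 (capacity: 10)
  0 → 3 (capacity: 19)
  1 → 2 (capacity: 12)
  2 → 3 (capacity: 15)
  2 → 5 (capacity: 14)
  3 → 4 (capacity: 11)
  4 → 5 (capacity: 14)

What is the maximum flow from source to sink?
Maximum flow = 25

Max flow: 25

Flow assignment:
  0 → 1: 5/5
  0 → 2: 9/10
  0 → 3: 11/19
  1 → 2: 5/12
  2 → 5: 14/14
  3 → 4: 11/11
  4 → 5: 11/14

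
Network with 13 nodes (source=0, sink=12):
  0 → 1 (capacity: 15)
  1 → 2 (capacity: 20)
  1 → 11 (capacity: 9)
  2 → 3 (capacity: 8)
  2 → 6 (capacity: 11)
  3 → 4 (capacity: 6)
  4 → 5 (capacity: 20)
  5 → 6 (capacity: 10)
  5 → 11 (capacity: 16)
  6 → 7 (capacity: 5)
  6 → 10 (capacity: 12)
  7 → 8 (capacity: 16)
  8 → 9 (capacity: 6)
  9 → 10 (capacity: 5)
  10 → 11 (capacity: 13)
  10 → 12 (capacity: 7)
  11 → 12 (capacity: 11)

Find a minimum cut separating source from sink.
Min cut value = 15, edges: (0,1)

Min cut value: 15
Partition: S = [0], T = [1, 2, 3, 4, 5, 6, 7, 8, 9, 10, 11, 12]
Cut edges: (0,1)

By max-flow min-cut theorem, max flow = min cut = 15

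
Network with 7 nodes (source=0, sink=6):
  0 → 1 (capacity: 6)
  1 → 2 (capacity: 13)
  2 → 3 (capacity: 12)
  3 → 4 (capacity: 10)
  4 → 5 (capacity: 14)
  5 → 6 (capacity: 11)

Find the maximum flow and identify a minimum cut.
Max flow = 6, Min cut edges: (0,1)

Maximum flow: 6
Minimum cut: (0,1)
Partition: S = [0], T = [1, 2, 3, 4, 5, 6]

Max-flow min-cut theorem verified: both equal 6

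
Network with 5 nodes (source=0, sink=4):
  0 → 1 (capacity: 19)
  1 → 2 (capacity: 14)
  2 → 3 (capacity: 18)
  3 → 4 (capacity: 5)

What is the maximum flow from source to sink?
Maximum flow = 5

Max flow: 5

Flow assignment:
  0 → 1: 5/19
  1 → 2: 5/14
  2 → 3: 5/18
  3 → 4: 5/5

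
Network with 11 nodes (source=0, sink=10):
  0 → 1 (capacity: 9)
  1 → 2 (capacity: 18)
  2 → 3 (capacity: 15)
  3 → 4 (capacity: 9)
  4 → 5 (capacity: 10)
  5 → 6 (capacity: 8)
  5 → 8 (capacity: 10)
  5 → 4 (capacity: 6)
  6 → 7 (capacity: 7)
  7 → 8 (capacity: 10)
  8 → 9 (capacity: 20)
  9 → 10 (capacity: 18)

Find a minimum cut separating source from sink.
Min cut value = 9, edges: (3,4)

Min cut value: 9
Partition: S = [0, 1, 2, 3], T = [4, 5, 6, 7, 8, 9, 10]
Cut edges: (3,4)

By max-flow min-cut theorem, max flow = min cut = 9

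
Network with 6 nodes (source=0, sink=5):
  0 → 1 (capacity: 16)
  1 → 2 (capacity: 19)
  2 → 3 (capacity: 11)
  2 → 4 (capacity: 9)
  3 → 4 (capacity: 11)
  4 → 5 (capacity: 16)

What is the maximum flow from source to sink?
Maximum flow = 16

Max flow: 16

Flow assignment:
  0 → 1: 16/16
  1 → 2: 16/19
  2 → 3: 7/11
  2 → 4: 9/9
  3 → 4: 7/11
  4 → 5: 16/16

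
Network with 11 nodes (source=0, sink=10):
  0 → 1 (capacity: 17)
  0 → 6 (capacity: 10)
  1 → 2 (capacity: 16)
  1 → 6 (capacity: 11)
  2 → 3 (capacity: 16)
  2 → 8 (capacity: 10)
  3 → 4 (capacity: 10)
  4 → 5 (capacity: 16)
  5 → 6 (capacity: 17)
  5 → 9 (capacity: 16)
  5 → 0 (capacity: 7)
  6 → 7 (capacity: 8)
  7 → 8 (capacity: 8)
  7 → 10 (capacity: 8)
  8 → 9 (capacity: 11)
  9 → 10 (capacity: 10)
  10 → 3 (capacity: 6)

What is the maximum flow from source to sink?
Maximum flow = 18

Max flow: 18

Flow assignment:
  0 → 1: 16/17
  0 → 6: 8/10
  1 → 2: 16/16
  2 → 3: 6/16
  2 → 8: 10/10
  3 → 4: 6/10
  4 → 5: 6/16
  5 → 0: 6/7
  6 → 7: 8/8
  7 → 10: 8/8
  8 → 9: 10/11
  9 → 10: 10/10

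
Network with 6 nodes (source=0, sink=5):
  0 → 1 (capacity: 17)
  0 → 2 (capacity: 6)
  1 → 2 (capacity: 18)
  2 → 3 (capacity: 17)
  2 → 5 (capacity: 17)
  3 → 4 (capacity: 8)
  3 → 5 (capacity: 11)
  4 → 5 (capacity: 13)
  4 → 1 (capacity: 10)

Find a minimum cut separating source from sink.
Min cut value = 23, edges: (0,1), (0,2)

Min cut value: 23
Partition: S = [0], T = [1, 2, 3, 4, 5]
Cut edges: (0,1), (0,2)

By max-flow min-cut theorem, max flow = min cut = 23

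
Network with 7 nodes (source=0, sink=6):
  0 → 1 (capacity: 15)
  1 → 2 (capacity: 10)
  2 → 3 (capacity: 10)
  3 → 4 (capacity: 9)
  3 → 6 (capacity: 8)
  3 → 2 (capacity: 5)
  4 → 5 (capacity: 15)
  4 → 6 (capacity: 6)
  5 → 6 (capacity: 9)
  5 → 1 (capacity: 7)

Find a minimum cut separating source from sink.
Min cut value = 10, edges: (2,3)

Min cut value: 10
Partition: S = [0, 1, 2], T = [3, 4, 5, 6]
Cut edges: (2,3)

By max-flow min-cut theorem, max flow = min cut = 10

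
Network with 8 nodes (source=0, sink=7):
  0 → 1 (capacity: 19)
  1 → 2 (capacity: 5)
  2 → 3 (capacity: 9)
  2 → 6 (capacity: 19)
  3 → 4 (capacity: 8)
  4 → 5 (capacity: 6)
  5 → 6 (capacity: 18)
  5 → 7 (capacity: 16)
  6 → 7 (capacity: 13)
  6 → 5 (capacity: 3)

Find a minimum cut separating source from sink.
Min cut value = 5, edges: (1,2)

Min cut value: 5
Partition: S = [0, 1], T = [2, 3, 4, 5, 6, 7]
Cut edges: (1,2)

By max-flow min-cut theorem, max flow = min cut = 5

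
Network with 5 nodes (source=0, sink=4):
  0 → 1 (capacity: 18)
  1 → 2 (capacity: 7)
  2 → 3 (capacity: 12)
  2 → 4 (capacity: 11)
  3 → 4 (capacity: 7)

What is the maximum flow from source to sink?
Maximum flow = 7

Max flow: 7

Flow assignment:
  0 → 1: 7/18
  1 → 2: 7/7
  2 → 4: 7/11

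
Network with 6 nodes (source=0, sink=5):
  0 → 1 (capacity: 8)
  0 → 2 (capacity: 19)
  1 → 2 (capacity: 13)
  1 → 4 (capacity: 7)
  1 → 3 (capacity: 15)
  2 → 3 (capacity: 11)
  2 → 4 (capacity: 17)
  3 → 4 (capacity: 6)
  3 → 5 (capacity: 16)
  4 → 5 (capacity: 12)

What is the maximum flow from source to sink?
Maximum flow = 27

Max flow: 27

Flow assignment:
  0 → 1: 8/8
  0 → 2: 19/19
  1 → 4: 4/7
  1 → 3: 4/15
  2 → 3: 11/11
  2 → 4: 8/17
  3 → 5: 15/16
  4 → 5: 12/12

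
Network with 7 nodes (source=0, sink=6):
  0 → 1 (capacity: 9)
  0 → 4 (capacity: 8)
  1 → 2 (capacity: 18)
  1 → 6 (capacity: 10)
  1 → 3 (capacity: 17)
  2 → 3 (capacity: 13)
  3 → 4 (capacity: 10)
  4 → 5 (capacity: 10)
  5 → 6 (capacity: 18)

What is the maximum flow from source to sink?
Maximum flow = 17

Max flow: 17

Flow assignment:
  0 → 1: 9/9
  0 → 4: 8/8
  1 → 6: 9/10
  4 → 5: 8/10
  5 → 6: 8/18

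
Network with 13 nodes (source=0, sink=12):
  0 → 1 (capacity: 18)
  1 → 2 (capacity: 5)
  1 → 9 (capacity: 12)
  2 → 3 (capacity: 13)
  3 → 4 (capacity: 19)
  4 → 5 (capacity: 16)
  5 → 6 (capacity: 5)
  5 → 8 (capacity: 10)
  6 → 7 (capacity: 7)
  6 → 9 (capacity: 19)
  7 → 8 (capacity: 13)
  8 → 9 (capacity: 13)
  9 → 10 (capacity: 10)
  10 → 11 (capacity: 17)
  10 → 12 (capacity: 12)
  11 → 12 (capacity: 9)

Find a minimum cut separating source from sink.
Min cut value = 10, edges: (9,10)

Min cut value: 10
Partition: S = [0, 1, 2, 3, 4, 5, 6, 7, 8, 9], T = [10, 11, 12]
Cut edges: (9,10)

By max-flow min-cut theorem, max flow = min cut = 10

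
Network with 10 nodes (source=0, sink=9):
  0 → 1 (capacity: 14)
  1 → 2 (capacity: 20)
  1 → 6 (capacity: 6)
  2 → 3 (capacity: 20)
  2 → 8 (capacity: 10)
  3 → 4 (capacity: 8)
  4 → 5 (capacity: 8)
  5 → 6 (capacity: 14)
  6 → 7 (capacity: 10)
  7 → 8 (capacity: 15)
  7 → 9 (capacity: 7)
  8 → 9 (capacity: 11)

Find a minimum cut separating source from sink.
Min cut value = 14, edges: (0,1)

Min cut value: 14
Partition: S = [0], T = [1, 2, 3, 4, 5, 6, 7, 8, 9]
Cut edges: (0,1)

By max-flow min-cut theorem, max flow = min cut = 14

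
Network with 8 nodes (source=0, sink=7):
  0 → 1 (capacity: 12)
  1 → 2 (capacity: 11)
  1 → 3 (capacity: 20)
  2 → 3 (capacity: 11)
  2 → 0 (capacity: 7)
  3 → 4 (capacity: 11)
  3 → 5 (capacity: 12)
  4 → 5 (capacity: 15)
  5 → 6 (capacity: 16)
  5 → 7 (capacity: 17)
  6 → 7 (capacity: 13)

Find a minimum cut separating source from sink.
Min cut value = 12, edges: (0,1)

Min cut value: 12
Partition: S = [0], T = [1, 2, 3, 4, 5, 6, 7]
Cut edges: (0,1)

By max-flow min-cut theorem, max flow = min cut = 12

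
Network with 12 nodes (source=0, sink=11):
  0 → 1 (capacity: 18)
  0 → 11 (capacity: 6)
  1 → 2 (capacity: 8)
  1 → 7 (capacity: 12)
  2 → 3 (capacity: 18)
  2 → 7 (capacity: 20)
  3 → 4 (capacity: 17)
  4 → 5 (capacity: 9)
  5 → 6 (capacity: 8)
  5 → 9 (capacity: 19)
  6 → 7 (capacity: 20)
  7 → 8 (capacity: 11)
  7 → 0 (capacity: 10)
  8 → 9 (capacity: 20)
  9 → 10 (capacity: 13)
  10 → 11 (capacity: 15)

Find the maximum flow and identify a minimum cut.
Max flow = 19, Min cut edges: (0,11), (9,10)

Maximum flow: 19
Minimum cut: (0,11), (9,10)
Partition: S = [0, 1, 2, 3, 4, 5, 6, 7, 8, 9], T = [10, 11]

Max-flow min-cut theorem verified: both equal 19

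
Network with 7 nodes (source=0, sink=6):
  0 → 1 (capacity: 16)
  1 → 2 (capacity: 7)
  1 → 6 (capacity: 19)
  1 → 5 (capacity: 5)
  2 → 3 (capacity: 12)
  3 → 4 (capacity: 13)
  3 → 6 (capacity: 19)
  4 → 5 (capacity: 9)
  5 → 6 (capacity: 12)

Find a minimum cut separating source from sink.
Min cut value = 16, edges: (0,1)

Min cut value: 16
Partition: S = [0], T = [1, 2, 3, 4, 5, 6]
Cut edges: (0,1)

By max-flow min-cut theorem, max flow = min cut = 16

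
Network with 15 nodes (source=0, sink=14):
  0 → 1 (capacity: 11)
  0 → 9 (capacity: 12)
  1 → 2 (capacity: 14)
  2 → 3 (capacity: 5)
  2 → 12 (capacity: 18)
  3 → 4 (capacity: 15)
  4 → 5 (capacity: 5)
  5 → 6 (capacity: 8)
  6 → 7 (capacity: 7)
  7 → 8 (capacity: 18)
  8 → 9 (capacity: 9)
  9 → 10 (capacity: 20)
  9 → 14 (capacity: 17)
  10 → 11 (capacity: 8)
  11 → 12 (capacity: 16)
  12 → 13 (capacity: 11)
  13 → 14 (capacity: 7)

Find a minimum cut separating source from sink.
Min cut value = 23, edges: (0,1), (0,9)

Min cut value: 23
Partition: S = [0], T = [1, 2, 3, 4, 5, 6, 7, 8, 9, 10, 11, 12, 13, 14]
Cut edges: (0,1), (0,9)

By max-flow min-cut theorem, max flow = min cut = 23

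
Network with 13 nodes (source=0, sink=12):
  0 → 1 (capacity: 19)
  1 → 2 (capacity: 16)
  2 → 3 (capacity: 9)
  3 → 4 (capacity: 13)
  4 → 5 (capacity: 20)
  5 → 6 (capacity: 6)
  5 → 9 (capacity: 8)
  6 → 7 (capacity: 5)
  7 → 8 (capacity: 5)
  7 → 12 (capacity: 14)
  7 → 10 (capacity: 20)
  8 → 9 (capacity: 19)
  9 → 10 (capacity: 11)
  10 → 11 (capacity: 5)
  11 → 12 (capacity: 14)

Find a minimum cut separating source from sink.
Min cut value = 9, edges: (2,3)

Min cut value: 9
Partition: S = [0, 1, 2], T = [3, 4, 5, 6, 7, 8, 9, 10, 11, 12]
Cut edges: (2,3)

By max-flow min-cut theorem, max flow = min cut = 9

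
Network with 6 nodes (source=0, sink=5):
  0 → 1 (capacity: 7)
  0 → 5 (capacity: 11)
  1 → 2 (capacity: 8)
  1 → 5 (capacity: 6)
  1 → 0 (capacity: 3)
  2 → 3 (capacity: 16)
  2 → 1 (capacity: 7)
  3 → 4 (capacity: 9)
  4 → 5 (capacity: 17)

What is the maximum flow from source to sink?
Maximum flow = 18

Max flow: 18

Flow assignment:
  0 → 1: 7/7
  0 → 5: 11/11
  1 → 2: 1/8
  1 → 5: 6/6
  2 → 3: 1/16
  3 → 4: 1/9
  4 → 5: 1/17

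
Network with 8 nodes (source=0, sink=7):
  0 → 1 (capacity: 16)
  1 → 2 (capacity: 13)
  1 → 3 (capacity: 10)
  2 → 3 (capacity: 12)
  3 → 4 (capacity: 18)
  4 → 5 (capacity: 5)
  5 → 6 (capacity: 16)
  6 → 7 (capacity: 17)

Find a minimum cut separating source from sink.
Min cut value = 5, edges: (4,5)

Min cut value: 5
Partition: S = [0, 1, 2, 3, 4], T = [5, 6, 7]
Cut edges: (4,5)

By max-flow min-cut theorem, max flow = min cut = 5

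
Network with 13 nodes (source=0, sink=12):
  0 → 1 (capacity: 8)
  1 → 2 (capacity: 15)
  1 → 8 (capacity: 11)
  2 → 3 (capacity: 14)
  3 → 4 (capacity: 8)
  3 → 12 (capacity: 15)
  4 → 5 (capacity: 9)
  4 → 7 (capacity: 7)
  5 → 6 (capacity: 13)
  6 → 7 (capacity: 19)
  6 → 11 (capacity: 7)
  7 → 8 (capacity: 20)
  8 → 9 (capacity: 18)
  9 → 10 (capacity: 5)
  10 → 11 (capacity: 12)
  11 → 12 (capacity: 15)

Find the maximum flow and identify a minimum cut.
Max flow = 8, Min cut edges: (0,1)

Maximum flow: 8
Minimum cut: (0,1)
Partition: S = [0], T = [1, 2, 3, 4, 5, 6, 7, 8, 9, 10, 11, 12]

Max-flow min-cut theorem verified: both equal 8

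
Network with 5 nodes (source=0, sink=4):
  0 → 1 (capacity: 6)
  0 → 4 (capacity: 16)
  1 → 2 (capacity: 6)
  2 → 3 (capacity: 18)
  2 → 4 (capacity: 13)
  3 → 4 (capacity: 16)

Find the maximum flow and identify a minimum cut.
Max flow = 22, Min cut edges: (0,4), (1,2)

Maximum flow: 22
Minimum cut: (0,4), (1,2)
Partition: S = [0, 1], T = [2, 3, 4]

Max-flow min-cut theorem verified: both equal 22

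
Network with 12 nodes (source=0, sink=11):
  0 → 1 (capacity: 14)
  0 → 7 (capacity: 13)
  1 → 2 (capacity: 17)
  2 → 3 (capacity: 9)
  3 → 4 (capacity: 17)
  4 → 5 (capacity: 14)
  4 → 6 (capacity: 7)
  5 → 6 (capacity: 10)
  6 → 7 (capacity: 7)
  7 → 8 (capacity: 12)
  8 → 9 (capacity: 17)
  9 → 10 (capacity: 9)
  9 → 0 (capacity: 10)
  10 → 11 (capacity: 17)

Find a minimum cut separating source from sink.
Min cut value = 9, edges: (9,10)

Min cut value: 9
Partition: S = [0, 1, 2, 3, 4, 5, 6, 7, 8, 9], T = [10, 11]
Cut edges: (9,10)

By max-flow min-cut theorem, max flow = min cut = 9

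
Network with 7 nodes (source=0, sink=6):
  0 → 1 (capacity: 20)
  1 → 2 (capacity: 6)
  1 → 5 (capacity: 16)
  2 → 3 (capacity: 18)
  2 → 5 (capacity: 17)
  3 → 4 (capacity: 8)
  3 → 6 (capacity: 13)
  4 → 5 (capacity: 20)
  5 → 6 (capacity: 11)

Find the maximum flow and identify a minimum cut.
Max flow = 17, Min cut edges: (1,2), (5,6)

Maximum flow: 17
Minimum cut: (1,2), (5,6)
Partition: S = [0, 1, 4, 5], T = [2, 3, 6]

Max-flow min-cut theorem verified: both equal 17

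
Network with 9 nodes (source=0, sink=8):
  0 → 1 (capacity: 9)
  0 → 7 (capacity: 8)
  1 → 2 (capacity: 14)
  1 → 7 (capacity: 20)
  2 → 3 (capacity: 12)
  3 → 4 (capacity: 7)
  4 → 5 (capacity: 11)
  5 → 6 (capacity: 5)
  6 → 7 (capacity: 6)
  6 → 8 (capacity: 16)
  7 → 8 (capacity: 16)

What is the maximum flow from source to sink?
Maximum flow = 17

Max flow: 17

Flow assignment:
  0 → 1: 9/9
  0 → 7: 8/8
  1 → 2: 1/14
  1 → 7: 8/20
  2 → 3: 1/12
  3 → 4: 1/7
  4 → 5: 1/11
  5 → 6: 1/5
  6 → 8: 1/16
  7 → 8: 16/16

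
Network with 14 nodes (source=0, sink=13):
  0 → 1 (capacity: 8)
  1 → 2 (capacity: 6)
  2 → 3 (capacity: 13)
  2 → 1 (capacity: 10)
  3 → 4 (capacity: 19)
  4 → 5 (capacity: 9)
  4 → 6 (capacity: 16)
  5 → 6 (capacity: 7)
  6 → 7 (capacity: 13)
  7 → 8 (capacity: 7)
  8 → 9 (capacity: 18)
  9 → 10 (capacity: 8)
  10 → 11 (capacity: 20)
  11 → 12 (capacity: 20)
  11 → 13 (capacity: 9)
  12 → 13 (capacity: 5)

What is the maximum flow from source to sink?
Maximum flow = 6

Max flow: 6

Flow assignment:
  0 → 1: 6/8
  1 → 2: 6/6
  2 → 3: 6/13
  3 → 4: 6/19
  4 → 6: 6/16
  6 → 7: 6/13
  7 → 8: 6/7
  8 → 9: 6/18
  9 → 10: 6/8
  10 → 11: 6/20
  11 → 13: 6/9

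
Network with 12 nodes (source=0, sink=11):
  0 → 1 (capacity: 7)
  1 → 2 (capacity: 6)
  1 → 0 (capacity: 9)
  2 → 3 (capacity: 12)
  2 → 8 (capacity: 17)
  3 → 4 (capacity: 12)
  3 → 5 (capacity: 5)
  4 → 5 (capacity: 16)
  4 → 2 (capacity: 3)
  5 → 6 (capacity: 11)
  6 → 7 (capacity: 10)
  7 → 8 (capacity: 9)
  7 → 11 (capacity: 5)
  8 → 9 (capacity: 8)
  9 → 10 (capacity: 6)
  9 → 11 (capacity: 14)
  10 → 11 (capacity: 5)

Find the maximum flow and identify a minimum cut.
Max flow = 6, Min cut edges: (1,2)

Maximum flow: 6
Minimum cut: (1,2)
Partition: S = [0, 1], T = [2, 3, 4, 5, 6, 7, 8, 9, 10, 11]

Max-flow min-cut theorem verified: both equal 6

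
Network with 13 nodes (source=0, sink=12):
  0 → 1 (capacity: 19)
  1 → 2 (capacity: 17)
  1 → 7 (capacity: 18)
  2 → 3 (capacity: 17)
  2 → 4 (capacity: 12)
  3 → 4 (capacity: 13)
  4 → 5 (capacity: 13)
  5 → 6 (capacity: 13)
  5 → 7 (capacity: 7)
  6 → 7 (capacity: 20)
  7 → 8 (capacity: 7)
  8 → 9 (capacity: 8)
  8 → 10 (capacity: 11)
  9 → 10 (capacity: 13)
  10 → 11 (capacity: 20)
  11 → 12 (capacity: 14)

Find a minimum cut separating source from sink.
Min cut value = 7, edges: (7,8)

Min cut value: 7
Partition: S = [0, 1, 2, 3, 4, 5, 6, 7], T = [8, 9, 10, 11, 12]
Cut edges: (7,8)

By max-flow min-cut theorem, max flow = min cut = 7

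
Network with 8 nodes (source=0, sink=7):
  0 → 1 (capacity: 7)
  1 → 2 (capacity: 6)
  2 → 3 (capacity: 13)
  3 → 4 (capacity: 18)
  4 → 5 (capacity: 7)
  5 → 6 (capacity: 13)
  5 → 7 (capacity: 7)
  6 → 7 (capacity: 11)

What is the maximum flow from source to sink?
Maximum flow = 6

Max flow: 6

Flow assignment:
  0 → 1: 6/7
  1 → 2: 6/6
  2 → 3: 6/13
  3 → 4: 6/18
  4 → 5: 6/7
  5 → 7: 6/7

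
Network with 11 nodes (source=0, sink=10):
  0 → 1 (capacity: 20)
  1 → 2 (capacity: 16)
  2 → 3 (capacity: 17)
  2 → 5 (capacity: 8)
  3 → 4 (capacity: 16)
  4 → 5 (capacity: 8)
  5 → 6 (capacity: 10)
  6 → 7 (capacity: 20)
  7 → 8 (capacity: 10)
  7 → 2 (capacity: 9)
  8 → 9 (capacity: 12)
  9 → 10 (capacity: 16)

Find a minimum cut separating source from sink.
Min cut value = 10, edges: (7,8)

Min cut value: 10
Partition: S = [0, 1, 2, 3, 4, 5, 6, 7], T = [8, 9, 10]
Cut edges: (7,8)

By max-flow min-cut theorem, max flow = min cut = 10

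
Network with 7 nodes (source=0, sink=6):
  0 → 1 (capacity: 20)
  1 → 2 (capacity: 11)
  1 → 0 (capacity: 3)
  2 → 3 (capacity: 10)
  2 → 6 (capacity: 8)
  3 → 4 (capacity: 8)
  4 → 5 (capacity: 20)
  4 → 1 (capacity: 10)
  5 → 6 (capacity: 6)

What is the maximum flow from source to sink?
Maximum flow = 11

Max flow: 11

Flow assignment:
  0 → 1: 11/20
  1 → 2: 11/11
  2 → 3: 3/10
  2 → 6: 8/8
  3 → 4: 3/8
  4 → 5: 3/20
  5 → 6: 3/6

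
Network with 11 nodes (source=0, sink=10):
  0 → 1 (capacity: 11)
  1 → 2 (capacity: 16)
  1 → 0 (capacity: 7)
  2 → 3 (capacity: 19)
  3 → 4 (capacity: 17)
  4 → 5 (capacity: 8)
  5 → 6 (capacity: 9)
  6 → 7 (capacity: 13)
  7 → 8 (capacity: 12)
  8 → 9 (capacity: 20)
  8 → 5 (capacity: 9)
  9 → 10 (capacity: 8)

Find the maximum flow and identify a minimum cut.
Max flow = 8, Min cut edges: (9,10)

Maximum flow: 8
Minimum cut: (9,10)
Partition: S = [0, 1, 2, 3, 4, 5, 6, 7, 8, 9], T = [10]

Max-flow min-cut theorem verified: both equal 8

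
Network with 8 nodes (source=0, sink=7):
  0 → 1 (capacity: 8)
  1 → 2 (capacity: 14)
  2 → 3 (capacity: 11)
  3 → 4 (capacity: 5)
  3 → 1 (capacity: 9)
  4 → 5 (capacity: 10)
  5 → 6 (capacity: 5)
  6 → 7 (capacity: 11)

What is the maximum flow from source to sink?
Maximum flow = 5

Max flow: 5

Flow assignment:
  0 → 1: 5/8
  1 → 2: 5/14
  2 → 3: 5/11
  3 → 4: 5/5
  4 → 5: 5/10
  5 → 6: 5/5
  6 → 7: 5/11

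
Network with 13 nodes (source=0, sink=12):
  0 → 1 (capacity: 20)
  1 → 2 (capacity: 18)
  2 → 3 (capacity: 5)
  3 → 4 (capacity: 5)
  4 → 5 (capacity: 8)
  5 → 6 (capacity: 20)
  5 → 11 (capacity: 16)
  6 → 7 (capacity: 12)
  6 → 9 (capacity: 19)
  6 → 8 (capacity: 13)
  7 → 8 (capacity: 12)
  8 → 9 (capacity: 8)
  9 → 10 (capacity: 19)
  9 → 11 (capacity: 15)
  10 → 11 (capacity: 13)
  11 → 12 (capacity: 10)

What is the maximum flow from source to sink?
Maximum flow = 5

Max flow: 5

Flow assignment:
  0 → 1: 5/20
  1 → 2: 5/18
  2 → 3: 5/5
  3 → 4: 5/5
  4 → 5: 5/8
  5 → 11: 5/16
  11 → 12: 5/10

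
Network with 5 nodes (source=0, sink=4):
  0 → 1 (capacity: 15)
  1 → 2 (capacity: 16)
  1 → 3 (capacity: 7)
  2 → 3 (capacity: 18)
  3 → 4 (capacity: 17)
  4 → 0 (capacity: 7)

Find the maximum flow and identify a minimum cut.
Max flow = 15, Min cut edges: (0,1)

Maximum flow: 15
Minimum cut: (0,1)
Partition: S = [0], T = [1, 2, 3, 4]

Max-flow min-cut theorem verified: both equal 15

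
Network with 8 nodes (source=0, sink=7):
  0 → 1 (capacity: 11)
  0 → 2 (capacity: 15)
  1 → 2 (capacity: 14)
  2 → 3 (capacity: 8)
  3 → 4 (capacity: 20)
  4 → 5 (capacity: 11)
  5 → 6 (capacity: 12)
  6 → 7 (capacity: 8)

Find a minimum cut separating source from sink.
Min cut value = 8, edges: (6,7)

Min cut value: 8
Partition: S = [0, 1, 2, 3, 4, 5, 6], T = [7]
Cut edges: (6,7)

By max-flow min-cut theorem, max flow = min cut = 8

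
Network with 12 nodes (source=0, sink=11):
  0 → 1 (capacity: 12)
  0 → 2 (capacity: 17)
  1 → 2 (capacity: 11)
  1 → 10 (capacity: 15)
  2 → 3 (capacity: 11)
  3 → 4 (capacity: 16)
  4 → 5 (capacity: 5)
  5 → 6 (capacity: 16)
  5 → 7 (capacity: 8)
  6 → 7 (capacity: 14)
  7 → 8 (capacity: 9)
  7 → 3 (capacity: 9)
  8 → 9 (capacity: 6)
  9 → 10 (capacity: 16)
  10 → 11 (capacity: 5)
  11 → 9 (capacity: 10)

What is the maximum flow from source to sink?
Maximum flow = 5

Max flow: 5

Flow assignment:
  0 → 2: 5/17
  2 → 3: 5/11
  3 → 4: 5/16
  4 → 5: 5/5
  5 → 7: 5/8
  7 → 8: 5/9
  8 → 9: 5/6
  9 → 10: 5/16
  10 → 11: 5/5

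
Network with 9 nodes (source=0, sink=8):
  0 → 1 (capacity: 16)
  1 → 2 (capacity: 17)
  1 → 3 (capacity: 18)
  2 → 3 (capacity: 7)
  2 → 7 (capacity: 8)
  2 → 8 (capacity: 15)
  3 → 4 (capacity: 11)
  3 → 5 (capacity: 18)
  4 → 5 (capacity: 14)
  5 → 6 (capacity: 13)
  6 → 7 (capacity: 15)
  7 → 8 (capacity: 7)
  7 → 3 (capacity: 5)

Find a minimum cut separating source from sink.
Min cut value = 16, edges: (0,1)

Min cut value: 16
Partition: S = [0], T = [1, 2, 3, 4, 5, 6, 7, 8]
Cut edges: (0,1)

By max-flow min-cut theorem, max flow = min cut = 16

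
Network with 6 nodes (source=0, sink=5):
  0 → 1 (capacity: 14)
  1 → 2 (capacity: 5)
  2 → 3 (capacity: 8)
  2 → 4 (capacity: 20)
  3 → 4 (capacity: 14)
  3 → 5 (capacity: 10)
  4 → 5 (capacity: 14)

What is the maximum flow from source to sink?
Maximum flow = 5

Max flow: 5

Flow assignment:
  0 → 1: 5/14
  1 → 2: 5/5
  2 → 3: 5/8
  3 → 5: 5/10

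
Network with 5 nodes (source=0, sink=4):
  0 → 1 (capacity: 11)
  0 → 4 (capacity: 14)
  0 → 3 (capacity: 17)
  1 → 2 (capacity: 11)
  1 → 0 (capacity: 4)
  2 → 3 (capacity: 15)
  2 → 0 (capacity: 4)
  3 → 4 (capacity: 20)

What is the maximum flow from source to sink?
Maximum flow = 34

Max flow: 34

Flow assignment:
  0 → 1: 7/11
  0 → 4: 14/14
  0 → 3: 17/17
  1 → 2: 7/11
  2 → 3: 3/15
  2 → 0: 4/4
  3 → 4: 20/20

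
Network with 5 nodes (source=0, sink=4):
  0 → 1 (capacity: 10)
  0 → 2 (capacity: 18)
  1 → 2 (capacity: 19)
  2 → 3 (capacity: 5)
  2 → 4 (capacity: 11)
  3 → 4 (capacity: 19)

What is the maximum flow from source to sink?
Maximum flow = 16

Max flow: 16

Flow assignment:
  0 → 2: 16/18
  2 → 3: 5/5
  2 → 4: 11/11
  3 → 4: 5/19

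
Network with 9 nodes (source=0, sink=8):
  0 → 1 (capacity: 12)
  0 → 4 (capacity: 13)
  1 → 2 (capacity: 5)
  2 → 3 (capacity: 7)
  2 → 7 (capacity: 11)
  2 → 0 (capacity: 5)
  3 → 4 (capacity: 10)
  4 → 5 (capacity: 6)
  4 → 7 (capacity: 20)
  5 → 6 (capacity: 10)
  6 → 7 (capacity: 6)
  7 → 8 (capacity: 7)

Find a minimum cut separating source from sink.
Min cut value = 7, edges: (7,8)

Min cut value: 7
Partition: S = [0, 1, 2, 3, 4, 5, 6, 7], T = [8]
Cut edges: (7,8)

By max-flow min-cut theorem, max flow = min cut = 7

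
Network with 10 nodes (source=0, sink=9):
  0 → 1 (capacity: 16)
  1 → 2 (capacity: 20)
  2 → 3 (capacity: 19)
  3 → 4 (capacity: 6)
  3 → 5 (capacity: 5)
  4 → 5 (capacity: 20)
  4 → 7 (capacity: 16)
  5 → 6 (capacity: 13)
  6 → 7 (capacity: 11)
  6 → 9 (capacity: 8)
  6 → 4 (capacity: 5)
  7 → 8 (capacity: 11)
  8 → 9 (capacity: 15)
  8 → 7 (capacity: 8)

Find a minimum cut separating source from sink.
Min cut value = 11, edges: (3,4), (3,5)

Min cut value: 11
Partition: S = [0, 1, 2, 3], T = [4, 5, 6, 7, 8, 9]
Cut edges: (3,4), (3,5)

By max-flow min-cut theorem, max flow = min cut = 11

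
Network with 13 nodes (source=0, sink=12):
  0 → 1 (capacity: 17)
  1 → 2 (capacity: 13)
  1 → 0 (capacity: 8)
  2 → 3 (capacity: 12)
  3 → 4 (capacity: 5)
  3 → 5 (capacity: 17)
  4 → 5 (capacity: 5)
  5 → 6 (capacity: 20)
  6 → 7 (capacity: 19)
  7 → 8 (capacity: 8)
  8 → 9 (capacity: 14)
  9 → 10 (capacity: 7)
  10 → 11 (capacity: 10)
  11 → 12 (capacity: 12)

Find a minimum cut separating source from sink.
Min cut value = 7, edges: (9,10)

Min cut value: 7
Partition: S = [0, 1, 2, 3, 4, 5, 6, 7, 8, 9], T = [10, 11, 12]
Cut edges: (9,10)

By max-flow min-cut theorem, max flow = min cut = 7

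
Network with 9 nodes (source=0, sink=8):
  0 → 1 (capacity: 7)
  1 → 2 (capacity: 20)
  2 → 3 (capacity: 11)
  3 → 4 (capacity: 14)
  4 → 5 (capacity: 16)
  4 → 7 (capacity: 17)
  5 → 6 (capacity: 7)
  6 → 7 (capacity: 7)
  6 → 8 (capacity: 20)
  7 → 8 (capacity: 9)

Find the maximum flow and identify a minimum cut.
Max flow = 7, Min cut edges: (0,1)

Maximum flow: 7
Minimum cut: (0,1)
Partition: S = [0], T = [1, 2, 3, 4, 5, 6, 7, 8]

Max-flow min-cut theorem verified: both equal 7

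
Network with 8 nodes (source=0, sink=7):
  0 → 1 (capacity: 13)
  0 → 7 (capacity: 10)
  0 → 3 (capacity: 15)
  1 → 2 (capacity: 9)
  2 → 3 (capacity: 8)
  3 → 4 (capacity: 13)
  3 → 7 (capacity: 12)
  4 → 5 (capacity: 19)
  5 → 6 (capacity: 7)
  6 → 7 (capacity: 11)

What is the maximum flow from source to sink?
Maximum flow = 29

Max flow: 29

Flow assignment:
  0 → 1: 8/13
  0 → 7: 10/10
  0 → 3: 11/15
  1 → 2: 8/9
  2 → 3: 8/8
  3 → 4: 7/13
  3 → 7: 12/12
  4 → 5: 7/19
  5 → 6: 7/7
  6 → 7: 7/11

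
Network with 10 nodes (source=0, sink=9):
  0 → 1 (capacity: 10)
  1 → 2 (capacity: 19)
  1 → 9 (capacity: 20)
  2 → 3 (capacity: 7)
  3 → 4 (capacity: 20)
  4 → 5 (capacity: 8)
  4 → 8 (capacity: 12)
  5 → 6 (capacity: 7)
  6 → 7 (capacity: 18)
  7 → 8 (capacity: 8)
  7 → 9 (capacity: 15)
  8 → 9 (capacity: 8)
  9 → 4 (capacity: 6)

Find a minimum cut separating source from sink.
Min cut value = 10, edges: (0,1)

Min cut value: 10
Partition: S = [0], T = [1, 2, 3, 4, 5, 6, 7, 8, 9]
Cut edges: (0,1)

By max-flow min-cut theorem, max flow = min cut = 10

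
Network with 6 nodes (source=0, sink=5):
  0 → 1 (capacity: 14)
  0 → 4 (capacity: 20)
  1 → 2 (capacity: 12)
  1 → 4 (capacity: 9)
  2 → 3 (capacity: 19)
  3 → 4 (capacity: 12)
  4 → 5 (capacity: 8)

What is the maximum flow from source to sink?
Maximum flow = 8

Max flow: 8

Flow assignment:
  0 → 1: 8/14
  1 → 2: 5/12
  1 → 4: 3/9
  2 → 3: 5/19
  3 → 4: 5/12
  4 → 5: 8/8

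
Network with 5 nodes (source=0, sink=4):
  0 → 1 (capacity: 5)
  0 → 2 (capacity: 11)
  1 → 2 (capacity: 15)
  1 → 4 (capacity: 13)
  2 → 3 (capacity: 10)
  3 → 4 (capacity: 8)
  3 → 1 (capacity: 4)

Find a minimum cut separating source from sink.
Min cut value = 15, edges: (0,1), (2,3)

Min cut value: 15
Partition: S = [0, 2], T = [1, 3, 4]
Cut edges: (0,1), (2,3)

By max-flow min-cut theorem, max flow = min cut = 15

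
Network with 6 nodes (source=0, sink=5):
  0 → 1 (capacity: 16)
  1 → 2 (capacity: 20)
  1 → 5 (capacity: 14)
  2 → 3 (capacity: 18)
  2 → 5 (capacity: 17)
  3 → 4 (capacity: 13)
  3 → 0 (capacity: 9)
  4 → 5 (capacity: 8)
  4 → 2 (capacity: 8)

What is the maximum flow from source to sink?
Maximum flow = 16

Max flow: 16

Flow assignment:
  0 → 1: 16/16
  1 → 2: 2/20
  1 → 5: 14/14
  2 → 5: 2/17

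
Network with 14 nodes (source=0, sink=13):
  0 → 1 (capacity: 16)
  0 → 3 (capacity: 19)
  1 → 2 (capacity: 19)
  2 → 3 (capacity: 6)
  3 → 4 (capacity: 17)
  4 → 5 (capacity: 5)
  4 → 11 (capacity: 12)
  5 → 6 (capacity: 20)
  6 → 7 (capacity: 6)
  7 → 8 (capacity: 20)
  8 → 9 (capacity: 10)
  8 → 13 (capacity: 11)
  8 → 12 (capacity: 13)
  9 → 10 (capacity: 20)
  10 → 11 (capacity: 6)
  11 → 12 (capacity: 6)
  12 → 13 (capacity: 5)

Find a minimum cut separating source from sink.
Min cut value = 10, edges: (4,5), (12,13)

Min cut value: 10
Partition: S = [0, 1, 2, 3, 4, 9, 10, 11, 12], T = [5, 6, 7, 8, 13]
Cut edges: (4,5), (12,13)

By max-flow min-cut theorem, max flow = min cut = 10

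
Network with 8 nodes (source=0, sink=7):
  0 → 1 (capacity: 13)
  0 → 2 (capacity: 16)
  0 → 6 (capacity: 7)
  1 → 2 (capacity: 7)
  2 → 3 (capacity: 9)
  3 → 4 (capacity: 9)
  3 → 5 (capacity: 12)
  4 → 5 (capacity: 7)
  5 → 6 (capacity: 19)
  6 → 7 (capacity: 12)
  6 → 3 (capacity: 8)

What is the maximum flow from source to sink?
Maximum flow = 12

Max flow: 12

Flow assignment:
  0 → 1: 7/13
  0 → 2: 2/16
  0 → 6: 3/7
  1 → 2: 7/7
  2 → 3: 9/9
  3 → 5: 9/12
  5 → 6: 9/19
  6 → 7: 12/12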